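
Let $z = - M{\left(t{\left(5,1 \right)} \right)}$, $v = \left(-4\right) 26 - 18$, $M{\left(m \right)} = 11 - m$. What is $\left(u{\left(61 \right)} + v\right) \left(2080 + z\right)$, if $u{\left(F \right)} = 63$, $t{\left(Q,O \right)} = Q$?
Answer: $-122366$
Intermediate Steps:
$v = -122$ ($v = -104 - 18 = -122$)
$z = -6$ ($z = - (11 - 5) = \left(-1\right) 6 = -6$)
$\left(u{\left(61 \right)} + v\right) \left(2080 + z\right) = \left(63 - 122\right) \left(2080 - 6\right) = \left(-59\right) 2074 = -122366$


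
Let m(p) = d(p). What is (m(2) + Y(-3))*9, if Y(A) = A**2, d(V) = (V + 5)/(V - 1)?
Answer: 144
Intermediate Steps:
d(V) = (5 + V)/(-1 + V)
m(p) = (5 + p)/(-1 + p)
(m(2) + Y(-3))*9 = ((5 + 2)/(-1 + 2) + (-3)**2)*9 = (7/1 + 9)*9 = (1*7 + 9)*9 = (7 + 9)*9 = 16*9 = 144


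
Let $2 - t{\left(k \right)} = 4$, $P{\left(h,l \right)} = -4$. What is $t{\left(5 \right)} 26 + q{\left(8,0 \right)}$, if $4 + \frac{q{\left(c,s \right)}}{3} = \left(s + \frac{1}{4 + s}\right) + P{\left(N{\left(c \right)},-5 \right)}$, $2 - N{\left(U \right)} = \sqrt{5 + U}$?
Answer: $- \frac{301}{4} \approx -75.25$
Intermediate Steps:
$N{\left(U \right)} = 2 - \sqrt{5 + U}$
$t{\left(k \right)} = -2$ ($t{\left(k \right)} = 2 - 4 = -2$)
$q{\left(c,s \right)} = -24 + 3 s + \frac{3}{4 + s}$ ($q{\left(c,s \right)} = -12 + 3 \left(\left(s + \frac{1}{4 + s}\right) - 4\right) = -12 + 3 \left(-4 + s + \frac{1}{4 + s}\right) = -12 + \left(-12 + 3 s + \frac{3}{4 + s}\right) = -24 + 3 s + \frac{3}{4 + s}$)
$t{\left(5 \right)} 26 + q{\left(8,0 \right)} = \left(-2\right) 26 + \frac{3 \left(-31 + 0^{2} - 0\right)}{4 + 0} = -52 + \frac{3 \left(-31 + 0 + 0\right)}{4} = -52 + 3 \cdot \frac{1}{4} \left(-31\right) = -52 - \frac{93}{4} = - \frac{301}{4}$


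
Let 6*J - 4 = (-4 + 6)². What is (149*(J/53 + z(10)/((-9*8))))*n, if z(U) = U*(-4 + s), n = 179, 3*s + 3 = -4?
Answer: 138129109/5724 ≈ 24132.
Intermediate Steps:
s = -7/3 (s = -1 + (⅓)*(-4) = -1 - 4/3 = -7/3 ≈ -2.3333)
z(U) = -19*U/3 (z(U) = U*(-4 - 7/3) = U*(-19/3) = -19*U/3)
J = 4/3 (J = ⅔ + (-4 + 6)²/6 = ⅔ + (⅙)*2² = ⅔ + (⅙)*4 = ⅔ + ⅔ = 4/3 ≈ 1.3333)
(149*(J/53 + z(10)/((-9*8))))*n = (149*((4/3)/53 + (-19/3*10)/((-9*8))))*179 = (149*((4/3)*(1/53) - 190/3/(-72)))*179 = (149*(4/159 - 190/3*(-1/72)))*179 = (149*(4/159 + 95/108))*179 = (149*(5179/5724))*179 = (771671/5724)*179 = 138129109/5724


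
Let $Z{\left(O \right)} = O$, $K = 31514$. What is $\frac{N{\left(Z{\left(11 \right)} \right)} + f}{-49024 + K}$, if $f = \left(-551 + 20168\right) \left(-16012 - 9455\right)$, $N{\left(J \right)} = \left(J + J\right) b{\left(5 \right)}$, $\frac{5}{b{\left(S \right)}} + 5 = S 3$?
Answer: $\frac{249793064}{8755} \approx 28531.0$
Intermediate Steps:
$b{\left(S \right)} = \frac{5}{-5 + 3 S}$ ($b{\left(S \right)} = \frac{5}{-5 + S 3} = \frac{5}{-5 + 3 S}$)
$N{\left(J \right)} = J$ ($N{\left(J \right)} = \left(J + J\right) \frac{5}{-5 + 3 \cdot 5} = 2 J \frac{5}{-5 + 15} = 2 J \frac{5}{10} = 2 J 5 \cdot \frac{1}{10} = 2 J \frac{1}{2} = J$)
$f = -499586139$ ($f = 19617 \left(-25467\right) = -499586139$)
$\frac{N{\left(Z{\left(11 \right)} \right)} + f}{-49024 + K} = \frac{11 - 499586139}{-49024 + 31514} = - \frac{499586128}{-17510} = \left(-499586128\right) \left(- \frac{1}{17510}\right) = \frac{249793064}{8755}$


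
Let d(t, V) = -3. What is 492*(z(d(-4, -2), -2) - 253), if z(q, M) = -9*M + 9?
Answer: -111192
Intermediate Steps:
z(q, M) = 9 - 9*M
492*(z(d(-4, -2), -2) - 253) = 492*((9 - 9*(-2)) - 253) = 492*((9 + 18) - 253) = 492*(27 - 253) = 492*(-226) = -111192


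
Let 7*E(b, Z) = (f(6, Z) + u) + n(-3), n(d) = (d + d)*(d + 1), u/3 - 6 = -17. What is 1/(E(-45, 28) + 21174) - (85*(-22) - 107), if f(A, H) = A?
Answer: 292997338/148203 ≈ 1977.0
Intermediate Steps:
u = -33 (u = 18 + 3*(-17) = 18 - 51 = -33)
n(d) = 2*d*(1 + d) (n(d) = (2*d)*(1 + d) = 2*d*(1 + d))
E(b, Z) = -15/7 (E(b, Z) = ((6 - 33) + 2*(-3)*(1 - 3))/7 = (-27 + 2*(-3)*(-2))/7 = (-27 + 12)/7 = (⅐)*(-15) = -15/7)
1/(E(-45, 28) + 21174) - (85*(-22) - 107) = 1/(-15/7 + 21174) - (85*(-22) - 107) = 1/(148203/7) - (-1870 - 107) = 7/148203 - 1*(-1977) = 7/148203 + 1977 = 292997338/148203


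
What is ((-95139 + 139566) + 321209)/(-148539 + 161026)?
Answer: 365636/12487 ≈ 29.281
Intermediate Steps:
((-95139 + 139566) + 321209)/(-148539 + 161026) = (44427 + 321209)/12487 = 365636*(1/12487) = 365636/12487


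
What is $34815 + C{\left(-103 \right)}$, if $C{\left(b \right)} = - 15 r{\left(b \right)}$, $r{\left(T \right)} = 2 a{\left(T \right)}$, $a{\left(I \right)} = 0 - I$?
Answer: $31725$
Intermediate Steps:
$a{\left(I \right)} = - I$
$r{\left(T \right)} = - 2 T$ ($r{\left(T \right)} = 2 \left(- T\right) = - 2 T$)
$C{\left(b \right)} = 30 b$ ($C{\left(b \right)} = - 15 \left(- 2 b\right) = 30 b$)
$34815 + C{\left(-103 \right)} = 34815 + 30 \left(-103\right) = 34815 - 3090 = 31725$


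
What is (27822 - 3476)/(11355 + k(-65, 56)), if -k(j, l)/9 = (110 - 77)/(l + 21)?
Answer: 85211/39729 ≈ 2.1448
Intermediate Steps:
k(j, l) = -297/(21 + l) (k(j, l) = -9*(110 - 77)/(l + 21) = -297/(21 + l))
(27822 - 3476)/(11355 + k(-65, 56)) = (27822 - 3476)/(11355 - 297/(21 + 56)) = 24346/(11355 - 297/77) = 24346/(11355 - 297*1/77) = 24346/(11355 - 27/7) = 24346/(79458/7) = 24346*(7/79458) = 85211/39729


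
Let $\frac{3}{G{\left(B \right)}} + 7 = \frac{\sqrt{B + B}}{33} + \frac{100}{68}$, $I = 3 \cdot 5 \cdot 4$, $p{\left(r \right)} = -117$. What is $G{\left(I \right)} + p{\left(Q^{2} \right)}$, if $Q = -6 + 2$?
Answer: $- \frac{187830729}{1597954} - \frac{9537 \sqrt{30}}{1597954} \approx -117.58$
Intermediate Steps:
$Q = -4$
$I = 60$ ($I = 15 \cdot 4 = 60$)
$G{\left(B \right)} = \frac{3}{- \frac{94}{17} + \frac{\sqrt{2} \sqrt{B}}{33}}$ ($G{\left(B \right)} = \frac{3}{-7 + \left(\frac{\sqrt{B + B}}{33} + \frac{100}{68}\right)} = \frac{3}{-7 + \left(\sqrt{2 B} \frac{1}{33} + 100 \cdot \frac{1}{68}\right)} = \frac{3}{-7 + \left(\sqrt{2} \sqrt{B} \frac{1}{33} + \frac{25}{17}\right)} = \frac{3}{-7 + \left(\frac{\sqrt{2} \sqrt{B}}{33} + \frac{25}{17}\right)} = \frac{3}{-7 + \left(\frac{25}{17} + \frac{\sqrt{2} \sqrt{B}}{33}\right)} = \frac{3}{- \frac{94}{17} + \frac{\sqrt{2} \sqrt{B}}{33}}$)
$G{\left(I \right)} + p{\left(Q^{2} \right)} = \frac{1683}{-3102 + 17 \sqrt{2} \sqrt{60}} - 117 = \frac{1683}{-3102 + 17 \sqrt{2} \cdot 2 \sqrt{15}} - 117 = \frac{1683}{-3102 + 34 \sqrt{30}} - 117 = -117 + \frac{1683}{-3102 + 34 \sqrt{30}}$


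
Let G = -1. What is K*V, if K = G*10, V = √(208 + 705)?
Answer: -10*√913 ≈ -302.16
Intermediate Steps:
V = √913 ≈ 30.216
K = -10 (K = -1*10 = -10)
K*V = -10*√913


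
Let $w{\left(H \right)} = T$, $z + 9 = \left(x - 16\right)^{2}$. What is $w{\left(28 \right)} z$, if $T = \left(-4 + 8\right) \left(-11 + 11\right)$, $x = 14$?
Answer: $0$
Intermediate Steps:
$z = -5$ ($z = -9 + \left(14 - 16\right)^{2} = -9 + \left(-2\right)^{2} = -9 + 4 = -5$)
$T = 0$ ($T = 4 \cdot 0 = 0$)
$w{\left(H \right)} = 0$
$w{\left(28 \right)} z = 0 \left(-5\right) = 0$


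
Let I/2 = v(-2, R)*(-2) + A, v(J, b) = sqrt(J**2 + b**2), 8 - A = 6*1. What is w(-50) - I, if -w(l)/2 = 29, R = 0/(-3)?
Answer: -54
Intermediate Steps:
A = 2 (A = 8 - 6 = 2)
R = 0 (R = 0*(-1/3) = 0)
w(l) = -58 (w(l) = -2*29 = -58)
I = -4 (I = 2*(sqrt((-2)**2 + 0**2)*(-2) + 2) = 2*(sqrt(4 + 0)*(-2) + 2) = 2*(sqrt(4)*(-2) + 2) = 2*(2*(-2) + 2) = 2*(-4 + 2) = 2*(-2) = -4)
w(-50) - I = -58 - 1*(-4) = -58 + 4 = -54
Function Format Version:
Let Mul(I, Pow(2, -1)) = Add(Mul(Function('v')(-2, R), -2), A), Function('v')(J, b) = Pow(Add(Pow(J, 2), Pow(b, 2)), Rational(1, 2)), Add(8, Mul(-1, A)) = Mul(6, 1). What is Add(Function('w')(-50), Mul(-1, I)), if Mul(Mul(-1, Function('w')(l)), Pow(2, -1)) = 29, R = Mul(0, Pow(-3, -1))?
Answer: -54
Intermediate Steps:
A = 2 (A = Add(8, Mul(-1, Mul(6, 1))) = Add(8, Mul(-1, 6)) = Add(8, -6) = 2)
R = 0 (R = Mul(0, Rational(-1, 3)) = 0)
Function('w')(l) = -58 (Function('w')(l) = Mul(-2, 29) = -58)
I = -4 (I = Mul(2, Add(Mul(Pow(Add(Pow(-2, 2), Pow(0, 2)), Rational(1, 2)), -2), 2)) = Mul(2, Add(Mul(Pow(Add(4, 0), Rational(1, 2)), -2), 2)) = Mul(2, Add(Mul(Pow(4, Rational(1, 2)), -2), 2)) = Mul(2, Add(Mul(2, -2), 2)) = Mul(2, Add(-4, 2)) = Mul(2, -2) = -4)
Add(Function('w')(-50), Mul(-1, I)) = Add(-58, Mul(-1, -4)) = Add(-58, 4) = -54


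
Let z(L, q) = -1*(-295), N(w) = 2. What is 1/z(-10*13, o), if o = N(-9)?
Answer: 1/295 ≈ 0.0033898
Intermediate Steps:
o = 2
z(L, q) = 295
1/z(-10*13, o) = 1/295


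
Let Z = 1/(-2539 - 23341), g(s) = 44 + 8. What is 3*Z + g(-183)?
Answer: 1345757/25880 ≈ 52.000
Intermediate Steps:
g(s) = 52
Z = -1/25880 (Z = 1/(-25880) = -1/25880 ≈ -3.8640e-5)
3*Z + g(-183) = 3*(-1/25880) + 52 = -3/25880 + 52 = 1345757/25880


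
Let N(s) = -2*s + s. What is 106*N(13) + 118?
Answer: -1260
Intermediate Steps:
N(s) = -s
106*N(13) + 118 = 106*(-1*13) + 118 = 106*(-13) + 118 = -1378 + 118 = -1260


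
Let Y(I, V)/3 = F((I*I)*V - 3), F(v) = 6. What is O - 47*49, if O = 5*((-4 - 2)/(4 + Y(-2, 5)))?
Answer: -25348/11 ≈ -2304.4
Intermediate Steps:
Y(I, V) = 18 (Y(I, V) = 3*6 = 18)
O = -15/11 (O = 5*((-4 - 2)/(4 + 18)) = 5*(-6/22) = 5*(-6*1/22) = 5*(-3/11) = -15/11 ≈ -1.3636)
O - 47*49 = -15/11 - 47*49 = -15/11 - 2303 = -25348/11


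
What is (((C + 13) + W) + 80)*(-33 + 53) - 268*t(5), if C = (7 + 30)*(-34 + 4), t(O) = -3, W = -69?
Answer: -20916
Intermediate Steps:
C = -1110 (C = 37*(-30) = -1110)
(((C + 13) + W) + 80)*(-33 + 53) - 268*t(5) = (((-1110 + 13) - 69) + 80)*(-33 + 53) - 268*(-3) = ((-1097 - 69) + 80)*20 + 804 = (-1166 + 80)*20 + 804 = -1086*20 + 804 = -21720 + 804 = -20916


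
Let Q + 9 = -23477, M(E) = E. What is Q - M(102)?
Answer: -23588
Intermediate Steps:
Q = -23486 (Q = -9 - 23477 = -23486)
Q - M(102) = -23486 - 1*102 = -23486 - 102 = -23588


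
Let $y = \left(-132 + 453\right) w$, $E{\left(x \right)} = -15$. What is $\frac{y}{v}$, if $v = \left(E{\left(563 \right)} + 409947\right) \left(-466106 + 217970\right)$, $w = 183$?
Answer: $- \frac{6527}{11302098528} \approx -5.775 \cdot 10^{-7}$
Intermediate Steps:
$v = -101718886752$ ($v = \left(-15 + 409947\right) \left(-466106 + 217970\right) = 409932 \left(-248136\right) = -101718886752$)
$y = 58743$ ($y = \left(-132 + 453\right) 183 = 321 \cdot 183 = 58743$)
$\frac{y}{v} = \frac{58743}{-101718886752} = 58743 \left(- \frac{1}{101718886752}\right) = - \frac{6527}{11302098528}$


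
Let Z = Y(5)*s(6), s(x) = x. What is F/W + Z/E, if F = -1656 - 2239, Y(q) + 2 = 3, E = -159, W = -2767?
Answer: 200901/146651 ≈ 1.3699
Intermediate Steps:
Y(q) = 1 (Y(q) = -2 + 3 = 1)
Z = 6 (Z = 1*6 = 6)
F = -3895
F/W + Z/E = -3895/(-2767) + 6/(-159) = -3895*(-1/2767) + 6*(-1/159) = 3895/2767 - 2/53 = 200901/146651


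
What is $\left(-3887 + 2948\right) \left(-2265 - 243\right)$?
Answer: $2355012$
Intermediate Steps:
$\left(-3887 + 2948\right) \left(-2265 - 243\right) = \left(-939\right) \left(-2508\right) = 2355012$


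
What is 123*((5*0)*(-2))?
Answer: 0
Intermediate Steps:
123*((5*0)*(-2)) = 123*(0*(-2)) = 123*0 = 0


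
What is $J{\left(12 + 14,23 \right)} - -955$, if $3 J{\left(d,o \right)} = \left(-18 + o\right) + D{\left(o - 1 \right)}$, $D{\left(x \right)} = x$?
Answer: $964$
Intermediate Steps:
$J{\left(d,o \right)} = - \frac{19}{3} + \frac{2 o}{3}$ ($J{\left(d,o \right)} = \frac{\left(-18 + o\right) + \left(o - 1\right)}{3} = \frac{\left(-18 + o\right) + \left(-1 + o\right)}{3} = \frac{-19 + 2 o}{3} = - \frac{19}{3} + \frac{2 o}{3}$)
$J{\left(12 + 14,23 \right)} - -955 = \left(- \frac{19}{3} + \frac{2}{3} \cdot 23\right) - -955 = \left(- \frac{19}{3} + \frac{46}{3}\right) + 955 = 9 + 955 = 964$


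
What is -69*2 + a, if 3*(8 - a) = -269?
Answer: -121/3 ≈ -40.333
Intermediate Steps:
a = 293/3 (a = 8 - ⅓*(-269) = 8 + 269/3 = 293/3 ≈ 97.667)
-69*2 + a = -69*2 + 293/3 = -138 + 293/3 = -121/3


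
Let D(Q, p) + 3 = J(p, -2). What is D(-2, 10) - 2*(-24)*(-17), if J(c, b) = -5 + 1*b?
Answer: -826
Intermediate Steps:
J(c, b) = -5 + b
D(Q, p) = -10 (D(Q, p) = -3 + (-5 - 2) = -3 - 7 = -10)
D(-2, 10) - 2*(-24)*(-17) = -10 - 2*(-24)*(-17) = -10 + 48*(-17) = -10 - 816 = -826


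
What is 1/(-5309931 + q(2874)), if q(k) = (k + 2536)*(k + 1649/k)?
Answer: 1437/14717054278 ≈ 9.7642e-8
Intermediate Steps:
q(k) = (2536 + k)*(k + 1649/k)
1/(-5309931 + q(2874)) = 1/(-5309931 + (1649 + 2874² + 2536*2874 + 4181864/2874)) = 1/(-5309931 + (1649 + 8259876 + 7288464 + 4181864*(1/2874))) = 1/(-5309931 + (1649 + 8259876 + 7288464 + 2090932/1437)) = 1/(-5309931 + 22347425125/1437) = 1/(14717054278/1437) = 1437/14717054278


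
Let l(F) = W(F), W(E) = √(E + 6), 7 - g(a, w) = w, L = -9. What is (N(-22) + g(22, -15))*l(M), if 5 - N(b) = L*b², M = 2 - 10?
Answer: 4383*I*√2 ≈ 6198.5*I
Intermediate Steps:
g(a, w) = 7 - w
W(E) = √(6 + E)
M = -8
l(F) = √(6 + F)
N(b) = 5 + 9*b² (N(b) = 5 - (-9)*b² = 5 + 9*b²)
(N(-22) + g(22, -15))*l(M) = ((5 + 9*(-22)²) + (7 - 1*(-15)))*√(6 - 8) = ((5 + 9*484) + (7 + 15))*√(-2) = ((5 + 4356) + 22)*(I*√2) = (4361 + 22)*(I*√2) = 4383*(I*√2) = 4383*I*√2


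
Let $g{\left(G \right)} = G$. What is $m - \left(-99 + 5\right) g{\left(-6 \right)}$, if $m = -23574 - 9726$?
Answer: $-33864$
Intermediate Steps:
$m = -33300$ ($m = -23574 - 9726 = -33300$)
$m - \left(-99 + 5\right) g{\left(-6 \right)} = -33300 - \left(-99 + 5\right) \left(-6\right) = -33300 - \left(-94\right) \left(-6\right) = -33300 - 564 = -33864$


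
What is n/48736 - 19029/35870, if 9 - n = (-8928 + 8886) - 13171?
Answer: -113281051/437040080 ≈ -0.25920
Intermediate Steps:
n = 13222 (n = 9 - ((-8928 + 8886) - 13171) = 9 - (-42 - 13171) = 9 - 1*(-13213) = 9 + 13213 = 13222)
n/48736 - 19029/35870 = 13222/48736 - 19029/35870 = 13222*(1/48736) - 19029*1/35870 = 6611/24368 - 19029/35870 = -113281051/437040080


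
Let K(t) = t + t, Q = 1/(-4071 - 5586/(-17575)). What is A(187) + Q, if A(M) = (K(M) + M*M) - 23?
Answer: 132993255995/3765381 ≈ 35320.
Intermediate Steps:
Q = -925/3765381 (Q = 1/(-4071 - 5586*(-1/17575)) = 1/(-4071 + 294/925) = 1/(-3765381/925) = -925/3765381 ≈ -0.00024566)
K(t) = 2*t
A(M) = -23 + M² + 2*M (A(M) = (2*M + M*M) - 23 = (2*M + M²) - 23 = (M² + 2*M) - 23 = -23 + M² + 2*M)
A(187) + Q = (-23 + 187² + 2*187) - 925/3765381 = (-23 + 34969 + 374) - 925/3765381 = 35320 - 925/3765381 = 132993255995/3765381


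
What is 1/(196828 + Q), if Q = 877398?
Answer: 1/1074226 ≈ 9.3090e-7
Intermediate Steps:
1/(196828 + Q) = 1/(196828 + 877398) = 1/1074226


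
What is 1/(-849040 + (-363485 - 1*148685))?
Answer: -1/1361210 ≈ -7.3464e-7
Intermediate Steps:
1/(-849040 + (-363485 - 1*148685)) = 1/(-849040 + (-363485 - 148685)) = 1/(-849040 - 512170) = 1/(-1361210) = -1/1361210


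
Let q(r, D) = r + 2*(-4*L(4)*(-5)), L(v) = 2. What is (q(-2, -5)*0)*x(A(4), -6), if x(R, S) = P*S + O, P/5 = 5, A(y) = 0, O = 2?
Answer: 0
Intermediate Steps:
P = 25 (P = 5*5 = 25)
q(r, D) = 80 + r (q(r, D) = r + 2*(-4*2*(-5)) = r + 2*(-8*(-5)) = r + 2*40 = r + 80 = 80 + r)
x(R, S) = 2 + 25*S (x(R, S) = 25*S + 2 = 2 + 25*S)
(q(-2, -5)*0)*x(A(4), -6) = ((80 - 2)*0)*(2 + 25*(-6)) = (78*0)*(2 - 150) = 0*(-148) = 0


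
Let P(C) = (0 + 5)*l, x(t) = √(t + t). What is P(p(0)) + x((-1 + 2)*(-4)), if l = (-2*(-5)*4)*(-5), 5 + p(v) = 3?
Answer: -1000 + 2*I*√2 ≈ -1000.0 + 2.8284*I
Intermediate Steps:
x(t) = √2*√t (x(t) = √(2*t) = √2*√t)
p(v) = -2 (p(v) = -5 + 3 = -2)
l = -200 (l = (10*4)*(-5) = 40*(-5) = -200)
P(C) = -1000 (P(C) = (0 + 5)*(-200) = 5*(-200) = -1000)
P(p(0)) + x((-1 + 2)*(-4)) = -1000 + √2*√((-1 + 2)*(-4)) = -1000 + √2*√(1*(-4)) = -1000 + √2*√(-4) = -1000 + √2*(2*I) = -1000 + 2*I*√2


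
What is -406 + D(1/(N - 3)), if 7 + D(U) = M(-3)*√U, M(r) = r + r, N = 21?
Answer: -413 - √2 ≈ -414.41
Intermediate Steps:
M(r) = 2*r
D(U) = -7 - 6*√U (D(U) = -7 + (2*(-3))*√U = -7 - 6*√U)
-406 + D(1/(N - 3)) = -406 + (-7 - 6/√(21 - 3)) = -406 + (-7 - 6*√2/6) = -406 + (-7 - √2) = -413 - √2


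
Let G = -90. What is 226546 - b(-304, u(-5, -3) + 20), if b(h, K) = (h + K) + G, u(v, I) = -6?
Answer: 226926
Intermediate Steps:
b(h, K) = -90 + K + h (b(h, K) = (h + K) - 90 = (K + h) - 90 = -90 + K + h)
226546 - b(-304, u(-5, -3) + 20) = 226546 - (-90 + (-6 + 20) - 304) = 226546 - (-90 + 14 - 304) = 226546 - 1*(-380) = 226546 + 380 = 226926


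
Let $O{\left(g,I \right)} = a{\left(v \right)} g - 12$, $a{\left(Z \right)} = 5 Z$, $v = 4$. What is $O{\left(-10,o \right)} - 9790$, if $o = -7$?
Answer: $-10002$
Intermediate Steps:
$O{\left(g,I \right)} = -12 + 20 g$ ($O{\left(g,I \right)} = 5 \cdot 4 g - 12 = 20 g - 12 = -12 + 20 g$)
$O{\left(-10,o \right)} - 9790 = \left(-12 + 20 \left(-10\right)\right) - 9790 = \left(-12 - 200\right) - 9790 = -212 - 9790 = -10002$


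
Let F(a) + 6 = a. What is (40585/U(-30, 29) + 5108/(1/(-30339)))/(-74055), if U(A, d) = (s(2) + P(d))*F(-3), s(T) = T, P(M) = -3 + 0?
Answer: 1394703923/666495 ≈ 2092.6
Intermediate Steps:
P(M) = -3
F(a) = -6 + a
U(A, d) = 9 (U(A, d) = (2 - 3)*(-6 - 3) = -1*(-9) = 9)
(40585/U(-30, 29) + 5108/(1/(-30339)))/(-74055) = (40585/9 + 5108/(1/(-30339)))/(-74055) = (40585*(⅑) + 5108/(-1/30339))*(-1/74055) = (40585/9 + 5108*(-30339))*(-1/74055) = (40585/9 - 154971612)*(-1/74055) = -1394703923/9*(-1/74055) = 1394703923/666495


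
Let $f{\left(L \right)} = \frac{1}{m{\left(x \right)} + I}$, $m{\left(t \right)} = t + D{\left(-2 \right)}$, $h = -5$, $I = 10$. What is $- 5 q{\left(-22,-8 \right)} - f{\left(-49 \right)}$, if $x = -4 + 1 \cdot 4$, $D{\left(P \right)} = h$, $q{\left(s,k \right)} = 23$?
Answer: $- \frac{576}{5} \approx -115.2$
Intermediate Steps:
$D{\left(P \right)} = -5$
$x = 0$ ($x = -4 + 4 = 0$)
$m{\left(t \right)} = -5 + t$ ($m{\left(t \right)} = t - 5 = -5 + t$)
$f{\left(L \right)} = \frac{1}{5}$ ($f{\left(L \right)} = \frac{1}{\left(-5 + 0\right) + 10} = \frac{1}{-5 + 10} = \frac{1}{5}$)
$- 5 q{\left(-22,-8 \right)} - f{\left(-49 \right)} = \left(-5\right) 23 - \frac{1}{5} = -115 - \frac{1}{5} = - \frac{576}{5}$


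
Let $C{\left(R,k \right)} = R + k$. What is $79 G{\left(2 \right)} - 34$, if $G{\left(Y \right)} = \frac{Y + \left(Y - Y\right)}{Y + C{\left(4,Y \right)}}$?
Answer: $- \frac{57}{4} \approx -14.25$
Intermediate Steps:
$G{\left(Y \right)} = \frac{Y}{4 + 2 Y}$ ($G{\left(Y \right)} = \frac{Y + \left(Y - Y\right)}{Y + \left(4 + Y\right)} = \frac{Y + 0}{4 + 2 Y} = \frac{Y}{4 + 2 Y}$)
$79 G{\left(2 \right)} - 34 = 79 \cdot \frac{1}{2} \cdot 2 \frac{1}{2 + 2} - 34 = 79 \cdot \frac{1}{2} \cdot 2 \cdot \frac{1}{4} - 34 = 79 \cdot \frac{1}{4} - 34 = \frac{79}{4} - 34 = - \frac{57}{4}$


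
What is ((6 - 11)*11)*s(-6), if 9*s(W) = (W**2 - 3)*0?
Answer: 0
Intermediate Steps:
s(W) = 0 (s(W) = ((W**2 - 3)*0)/9 = ((-3 + W**2)*0)/9 = (1/9)*0 = 0)
((6 - 11)*11)*s(-6) = ((6 - 11)*11)*0 = -5*11*0 = -55*0 = 0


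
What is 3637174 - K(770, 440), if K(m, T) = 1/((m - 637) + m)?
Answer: 3284368121/903 ≈ 3.6372e+6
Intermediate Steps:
K(m, T) = 1/(-637 + 2*m) (K(m, T) = 1/((-637 + m) + m) = 1/(-637 + 2*m))
3637174 - K(770, 440) = 3637174 - 1/(-637 + 2*770) = 3637174 - 1/(-637 + 1540) = 3637174 - 1/903 = 3284368121/903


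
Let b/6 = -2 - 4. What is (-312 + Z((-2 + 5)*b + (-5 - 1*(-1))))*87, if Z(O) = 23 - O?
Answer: -15399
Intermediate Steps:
b = -36 (b = 6*(-2 - 4) = 6*(-6) = -36)
(-312 + Z((-2 + 5)*b + (-5 - 1*(-1))))*87 = (-312 + (23 - ((-2 + 5)*(-36) + (-5 - 1*(-1)))))*87 = (-312 + (23 - (3*(-36) + (-5 + 1))))*87 = (-312 + (23 - (-108 - 4)))*87 = (-312 + (23 - 1*(-112)))*87 = (-312 + (23 + 112))*87 = (-312 + 135)*87 = -177*87 = -15399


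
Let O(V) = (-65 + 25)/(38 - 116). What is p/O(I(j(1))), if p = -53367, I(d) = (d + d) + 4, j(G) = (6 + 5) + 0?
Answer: -2081313/20 ≈ -1.0407e+5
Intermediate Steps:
j(G) = 11 (j(G) = 11 + 0 = 11)
I(d) = 4 + 2*d (I(d) = 2*d + 4 = 4 + 2*d)
O(V) = 20/39 (O(V) = -40/(-78) = -40*(-1/78) = 20/39)
p/O(I(j(1))) = -53367/20/39 = -53367*39/20 = -2081313/20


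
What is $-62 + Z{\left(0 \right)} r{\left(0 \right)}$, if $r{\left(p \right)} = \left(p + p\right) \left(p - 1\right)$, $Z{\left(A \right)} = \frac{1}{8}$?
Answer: $-62$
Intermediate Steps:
$Z{\left(A \right)} = \frac{1}{8}$
$r{\left(p \right)} = 2 p \left(-1 + p\right)$
$-62 + Z{\left(0 \right)} r{\left(0 \right)} = -62 + \frac{2 \cdot 0 \left(-1 + 0\right)}{8} = -62 + \frac{2 \cdot 0 \left(-1\right)}{8} = -62 + \frac{1}{8} \cdot 0 = -62 + 0 = -62$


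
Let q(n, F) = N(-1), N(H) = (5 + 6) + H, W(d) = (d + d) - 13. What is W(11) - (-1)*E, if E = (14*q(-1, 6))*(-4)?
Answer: -551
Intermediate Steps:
W(d) = -13 + 2*d (W(d) = 2*d - 13 = -13 + 2*d)
N(H) = 11 + H
q(n, F) = 10 (q(n, F) = 11 - 1 = 10)
E = -560 (E = (14*10)*(-4) = 140*(-4) = -560)
W(11) - (-1)*E = (-13 + 2*11) - (-1)*(-560) = (-13 + 22) - 1*560 = 9 - 560 = -551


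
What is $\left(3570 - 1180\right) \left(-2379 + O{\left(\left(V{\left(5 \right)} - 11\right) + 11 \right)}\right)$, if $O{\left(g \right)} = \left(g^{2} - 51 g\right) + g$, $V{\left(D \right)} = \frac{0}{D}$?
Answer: $-5685810$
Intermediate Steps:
$V{\left(D \right)} = 0$
$O{\left(g \right)} = g^{2} - 50 g$
$\left(3570 - 1180\right) \left(-2379 + O{\left(\left(V{\left(5 \right)} - 11\right) + 11 \right)}\right) = \left(3570 - 1180\right) \left(-2379 + \left(\left(0 - 11\right) + 11\right) \left(-50 + \left(\left(0 - 11\right) + 11\right)\right)\right) = 2390 \left(-2379 + \left(-11 + 11\right) \left(-50 + \left(-11 + 11\right)\right)\right) = 2390 \left(-2379 + 0 \left(-50 + 0\right)\right) = 2390 \left(-2379 + 0 \left(-50\right)\right) = 2390 \left(-2379 + 0\right) = 2390 \left(-2379\right) = -5685810$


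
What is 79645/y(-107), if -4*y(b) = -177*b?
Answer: -318580/18939 ≈ -16.821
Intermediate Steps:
y(b) = 177*b/4 (y(b) = -(-177)*b/4 = 177*b/4)
79645/y(-107) = 79645/(((177/4)*(-107))) = 79645/(-18939/4) = 79645*(-4/18939) = -318580/18939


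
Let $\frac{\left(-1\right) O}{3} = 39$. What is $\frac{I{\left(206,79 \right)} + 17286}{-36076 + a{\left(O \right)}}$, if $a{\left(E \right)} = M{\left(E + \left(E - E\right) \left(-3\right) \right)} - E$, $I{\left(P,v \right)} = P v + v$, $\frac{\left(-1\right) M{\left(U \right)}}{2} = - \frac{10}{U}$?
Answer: $- \frac{3935763}{4207223} \approx -0.93548$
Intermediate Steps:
$O = -117$ ($O = \left(-3\right) 39 = -117$)
$M{\left(U \right)} = \frac{20}{U}$ ($M{\left(U \right)} = - 2 \left(- \frac{10}{U}\right) = \frac{20}{U}$)
$I{\left(P,v \right)} = v + P v$
$a{\left(E \right)} = - E + \frac{20}{E}$ ($a{\left(E \right)} = \frac{20}{E + \left(E - E\right) \left(-3\right)} - E = \frac{20}{E + 0 \left(-3\right)} - E = \frac{20}{E + 0} - E = \frac{20}{E} - E = - E + \frac{20}{E}$)
$\frac{I{\left(206,79 \right)} + 17286}{-36076 + a{\left(O \right)}} = \frac{79 \left(1 + 206\right) + 17286}{-36076 + \left(\left(-1\right) \left(-117\right) + \frac{20}{-117}\right)} = \frac{79 \cdot 207 + 17286}{-36076 + \left(117 + 20 \left(- \frac{1}{117}\right)\right)} = \frac{16353 + 17286}{-36076 + \left(117 - \frac{20}{117}\right)} = \frac{33639}{-36076 + \frac{13669}{117}} = \frac{33639}{- \frac{4207223}{117}} = 33639 \left(- \frac{117}{4207223}\right) = - \frac{3935763}{4207223}$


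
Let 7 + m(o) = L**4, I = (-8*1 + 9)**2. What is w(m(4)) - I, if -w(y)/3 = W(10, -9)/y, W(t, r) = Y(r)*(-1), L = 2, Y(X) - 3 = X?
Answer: -3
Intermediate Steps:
Y(X) = 3 + X
W(t, r) = -3 - r (W(t, r) = (3 + r)*(-1) = -3 - r)
I = 1 (I = (-8 + 9)**2 = 1**2 = 1)
m(o) = 9 (m(o) = -7 + 2**4 = -7 + 16 = 9)
w(y) = -18/y (w(y) = -3*(-3 - 1*(-9))/y = -3*(-3 + 9)/y = -18/y)
w(m(4)) - I = -18/9 - 1*1 = -18*1/9 - 1 = -2 - 1 = -3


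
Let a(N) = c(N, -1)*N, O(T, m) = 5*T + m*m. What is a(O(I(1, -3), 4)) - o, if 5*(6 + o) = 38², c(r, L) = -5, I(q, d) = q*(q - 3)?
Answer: -1564/5 ≈ -312.80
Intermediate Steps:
I(q, d) = q*(-3 + q)
O(T, m) = m² + 5*T (O(T, m) = 5*T + m² = m² + 5*T)
a(N) = -5*N
o = 1414/5 (o = -6 + (⅕)*38² = -6 + (⅕)*1444 = -6 + 1444/5 = 1414/5 ≈ 282.80)
a(O(I(1, -3), 4)) - o = -5*(4² + 5*(1*(-3 + 1))) - 1*1414/5 = -5*(16 + 5*(1*(-2))) - 1414/5 = -5*(16 + 5*(-2)) - 1414/5 = -5*(16 - 10) - 1414/5 = -5*6 - 1414/5 = -30 - 1414/5 = -1564/5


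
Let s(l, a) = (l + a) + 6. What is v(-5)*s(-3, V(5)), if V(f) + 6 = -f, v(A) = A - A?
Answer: 0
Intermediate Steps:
v(A) = 0
V(f) = -6 - f
s(l, a) = 6 + a + l (s(l, a) = (a + l) + 6 = 6 + a + l)
v(-5)*s(-3, V(5)) = 0*(6 + (-6 - 1*5) - 3) = 0*(6 + (-6 - 5) - 3) = 0*(6 - 11 - 3) = 0*(-8) = 0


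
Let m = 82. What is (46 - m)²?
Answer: 1296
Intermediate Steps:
(46 - m)² = (46 - 1*82)² = (46 - 82)² = (-36)² = 1296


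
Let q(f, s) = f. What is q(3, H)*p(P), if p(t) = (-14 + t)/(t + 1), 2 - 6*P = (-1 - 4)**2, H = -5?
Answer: 321/17 ≈ 18.882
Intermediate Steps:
P = -23/6 (P = 1/3 - (-1 - 4)**2/6 = 1/3 - 1/6*(-5)**2 = 1/3 - 1/6*25 = 1/3 - 25/6 = -23/6 ≈ -3.8333)
p(t) = (-14 + t)/(1 + t)
q(3, H)*p(P) = 3*((-14 - 23/6)/(1 - 23/6)) = 3*(-107/6/(-17/6)) = 3*(-6/17*(-107/6)) = 3*(107/17) = 321/17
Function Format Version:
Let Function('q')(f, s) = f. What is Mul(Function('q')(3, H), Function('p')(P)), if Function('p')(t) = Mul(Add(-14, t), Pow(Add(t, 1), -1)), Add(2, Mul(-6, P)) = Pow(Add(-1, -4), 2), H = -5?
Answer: Rational(321, 17) ≈ 18.882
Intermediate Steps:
P = Rational(-23, 6) (P = Add(Rational(1, 3), Mul(Rational(-1, 6), Pow(Add(-1, -4), 2))) = Add(Rational(1, 3), Mul(Rational(-1, 6), Pow(-5, 2))) = Add(Rational(1, 3), Mul(Rational(-1, 6), 25)) = Add(Rational(1, 3), Rational(-25, 6)) = Rational(-23, 6) ≈ -3.8333)
Function('p')(t) = Mul(Pow(Add(1, t), -1), Add(-14, t)) (Function('p')(t) = Mul(Add(-14, t), Pow(Add(1, t), -1)) = Mul(Pow(Add(1, t), -1), Add(-14, t)))
Mul(Function('q')(3, H), Function('p')(P)) = Mul(3, Mul(Pow(Add(1, Rational(-23, 6)), -1), Add(-14, Rational(-23, 6)))) = Mul(3, Mul(Pow(Rational(-17, 6), -1), Rational(-107, 6))) = Mul(3, Mul(Rational(-6, 17), Rational(-107, 6))) = Mul(3, Rational(107, 17)) = Rational(321, 17)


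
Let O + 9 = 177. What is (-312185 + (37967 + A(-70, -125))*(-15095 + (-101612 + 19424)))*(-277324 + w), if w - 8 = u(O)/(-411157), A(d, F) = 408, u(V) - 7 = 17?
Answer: 425700612349322429160/411157 ≈ 1.0354e+15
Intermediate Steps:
O = 168 (O = -9 + 177 = 168)
u(V) = 24 (u(V) = 7 + 17 = 24)
w = 3289232/411157 (w = 8 + 24/(-411157) = 8 + 24*(-1/411157) = 8 - 24/411157 = 3289232/411157 ≈ 7.9999)
(-312185 + (37967 + A(-70, -125))*(-15095 + (-101612 + 19424)))*(-277324 + w) = (-312185 + (37967 + 408)*(-15095 + (-101612 + 19424)))*(-277324 + 3289232/411157) = (-312185 + 38375*(-15095 - 82188))*(-114020414636/411157) = (-312185 + 38375*(-97283))*(-114020414636/411157) = (-312185 - 3733235125)*(-114020414636/411157) = -3733547310*(-114020414636/411157) = 425700612349322429160/411157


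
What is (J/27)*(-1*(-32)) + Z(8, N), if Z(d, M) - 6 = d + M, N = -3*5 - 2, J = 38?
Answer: 1135/27 ≈ 42.037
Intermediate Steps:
N = -17 (N = -15 - 2 = -17)
Z(d, M) = 6 + M + d (Z(d, M) = 6 + (d + M) = 6 + (M + d) = 6 + M + d)
(J/27)*(-1*(-32)) + Z(8, N) = (38/27)*(-1*(-32)) + (6 - 17 + 8) = (38*(1/27))*32 - 3 = (38/27)*32 - 3 = 1216/27 - 3 = 1135/27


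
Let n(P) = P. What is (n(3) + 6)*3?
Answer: 27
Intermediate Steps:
(n(3) + 6)*3 = (3 + 6)*3 = 9*3 = 27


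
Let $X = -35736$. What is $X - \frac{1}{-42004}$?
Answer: $- \frac{1501054943}{42004} \approx -35736.0$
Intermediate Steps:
$X - \frac{1}{-42004} = -35736 - \frac{1}{-42004} = -35736 - - \frac{1}{42004} = -35736 + \frac{1}{42004} = - \frac{1501054943}{42004}$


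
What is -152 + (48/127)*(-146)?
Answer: -26312/127 ≈ -207.18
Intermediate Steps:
-152 + (48/127)*(-146) = -152 - 7008/127 = -26312/127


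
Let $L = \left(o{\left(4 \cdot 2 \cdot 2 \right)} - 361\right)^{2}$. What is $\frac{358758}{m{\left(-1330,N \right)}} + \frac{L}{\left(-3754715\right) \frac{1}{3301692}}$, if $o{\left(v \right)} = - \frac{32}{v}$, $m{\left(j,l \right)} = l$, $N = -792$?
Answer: $- \frac{19217503963177}{165207460} \approx -1.1632 \cdot 10^{5}$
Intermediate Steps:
$L = 131769$ ($L = \left(- \frac{32}{4 \cdot 2 \cdot 2} - 361\right)^{2} = \left(- \frac{32}{8 \cdot 2} - 361\right)^{2} = \left(- \frac{32}{16} - 361\right)^{2} = \left(\left(-32\right) \frac{1}{16} - 361\right)^{2} = \left(-2 - 361\right)^{2} = \left(-363\right)^{2} = 131769$)
$\frac{358758}{m{\left(-1330,N \right)}} + \frac{L}{\left(-3754715\right) \frac{1}{3301692}} = \frac{358758}{-792} + \frac{131769}{\left(-3754715\right) \frac{1}{3301692}} = 358758 \left(- \frac{1}{792}\right) + \frac{131769}{\left(-3754715\right) \frac{1}{3301692}} = - \frac{19931}{44} + \frac{131769}{- \frac{3754715}{3301692}} = - \frac{19931}{44} + 131769 \left(- \frac{3301692}{3754715}\right) = - \frac{19931}{44} - \frac{435060653148}{3754715} = - \frac{19217503963177}{165207460}$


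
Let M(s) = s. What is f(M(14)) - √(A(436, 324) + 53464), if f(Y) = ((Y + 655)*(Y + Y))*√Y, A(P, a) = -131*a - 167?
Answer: -√10853 + 18732*√14 ≈ 69985.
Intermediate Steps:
A(P, a) = -167 - 131*a
f(Y) = 2*Y^(3/2)*(655 + Y) (f(Y) = ((655 + Y)*(2*Y))*√Y = (2*Y*(655 + Y))*√Y = 2*Y^(3/2)*(655 + Y))
f(M(14)) - √(A(436, 324) + 53464) = 2*14^(3/2)*(655 + 14) - √((-167 - 131*324) + 53464) = 2*(14*√14)*669 - √((-167 - 42444) + 53464) = 18732*√14 - √(-42611 + 53464) = 18732*√14 - √10853 = -√10853 + 18732*√14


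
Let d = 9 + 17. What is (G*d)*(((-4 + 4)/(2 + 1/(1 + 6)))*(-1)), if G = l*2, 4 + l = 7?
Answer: 0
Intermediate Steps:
l = 3 (l = -4 + 7 = 3)
G = 6 (G = 3*2 = 6)
d = 26
(G*d)*(((-4 + 4)/(2 + 1/(1 + 6)))*(-1)) = (6*26)*(((-4 + 4)/(2 + 1/(1 + 6)))*(-1)) = 156*((0/(2 + 1/7))*(-1)) = 156*((0/(2 + ⅐))*(-1)) = 156*((0/(15/7))*(-1)) = 156*((0*(7/15))*(-1)) = 156*(0*(-1)) = 156*0 = 0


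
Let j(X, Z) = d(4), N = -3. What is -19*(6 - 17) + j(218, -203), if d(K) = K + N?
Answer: 210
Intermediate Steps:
d(K) = -3 + K (d(K) = K - 3 = -3 + K)
j(X, Z) = 1 (j(X, Z) = -3 + 4 = 1)
-19*(6 - 17) + j(218, -203) = -19*(6 - 17) + 1 = -19*(-11) + 1 = 209 + 1 = 210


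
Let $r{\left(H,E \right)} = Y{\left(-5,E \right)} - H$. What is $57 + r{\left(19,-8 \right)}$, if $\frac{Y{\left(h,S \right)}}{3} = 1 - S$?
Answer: $65$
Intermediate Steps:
$Y{\left(h,S \right)} = 3 - 3 S$ ($Y{\left(h,S \right)} = 3 \left(1 - S\right) = 3 - 3 S$)
$r{\left(H,E \right)} = 3 - H - 3 E$ ($r{\left(H,E \right)} = \left(3 - 3 E\right) - H = 3 - H - 3 E$)
$57 + r{\left(19,-8 \right)} = 57 - -8 = 57 + \left(3 - 19 + 24\right) = 57 + 8 = 65$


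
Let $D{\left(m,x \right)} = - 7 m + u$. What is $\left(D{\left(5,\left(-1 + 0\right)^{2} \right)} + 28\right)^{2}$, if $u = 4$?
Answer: $9$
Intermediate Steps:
$D{\left(m,x \right)} = 4 - 7 m$ ($D{\left(m,x \right)} = - 7 m + 4 = 4 - 7 m$)
$\left(D{\left(5,\left(-1 + 0\right)^{2} \right)} + 28\right)^{2} = \left(\left(4 - 35\right) + 28\right)^{2} = \left(-31 + 28\right)^{2} = \left(-3\right)^{2} = 9$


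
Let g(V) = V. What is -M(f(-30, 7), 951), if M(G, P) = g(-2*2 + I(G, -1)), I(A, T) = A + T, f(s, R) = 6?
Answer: -1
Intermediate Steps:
M(G, P) = -5 + G (M(G, P) = -2*2 + (G - 1) = -4 + (-1 + G) = -5 + G)
-M(f(-30, 7), 951) = -(-5 + 6) = -1*1 = -1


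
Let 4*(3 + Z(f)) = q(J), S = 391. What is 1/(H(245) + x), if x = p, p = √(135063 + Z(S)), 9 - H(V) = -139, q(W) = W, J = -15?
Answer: 2/1031 ≈ 0.0019399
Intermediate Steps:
Z(f) = -27/4 (Z(f) = -3 + (¼)*(-15) = -3 - 15/4 = -27/4)
H(V) = 148 (H(V) = 9 - 1*(-139) = 9 + 139 = 148)
p = 735/2 (p = √(135063 - 27/4) = √(540225/4) = 735/2 ≈ 367.50)
x = 735/2 ≈ 367.50
1/(H(245) + x) = 1/(148 + 735/2) = 1/(1031/2) = 2/1031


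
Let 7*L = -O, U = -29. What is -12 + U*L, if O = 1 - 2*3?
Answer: -229/7 ≈ -32.714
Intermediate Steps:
O = -5 (O = 1 - 6 = -5)
L = 5/7 (L = (-1*(-5))/7 = (⅐)*5 = 5/7 ≈ 0.71429)
-12 + U*L = -12 - 29*5/7 = -12 - 145/7 = -229/7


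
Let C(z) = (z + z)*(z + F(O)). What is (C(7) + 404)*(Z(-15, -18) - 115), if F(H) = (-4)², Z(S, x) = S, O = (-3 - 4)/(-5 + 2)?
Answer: -94380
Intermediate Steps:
O = 7/3 (O = -7/(-3) = -7*(-⅓) = 7/3 ≈ 2.3333)
F(H) = 16
C(z) = 2*z*(16 + z) (C(z) = (z + z)*(z + 16) = (2*z)*(16 + z) = 2*z*(16 + z))
(C(7) + 404)*(Z(-15, -18) - 115) = (2*7*(16 + 7) + 404)*(-15 - 115) = (2*7*23 + 404)*(-130) = (322 + 404)*(-130) = 726*(-130) = -94380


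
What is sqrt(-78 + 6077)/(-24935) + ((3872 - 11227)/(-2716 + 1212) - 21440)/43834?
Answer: -32238405/65926336 - sqrt(5999)/24935 ≈ -0.49211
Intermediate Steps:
sqrt(-78 + 6077)/(-24935) + ((3872 - 11227)/(-2716 + 1212) - 21440)/43834 = sqrt(5999)*(-1/24935) + (-7355/(-1504) - 21440)*(1/43834) = -sqrt(5999)/24935 + (-7355*(-1/1504) - 21440)*(1/43834) = -sqrt(5999)/24935 + (7355/1504 - 21440)*(1/43834) = -sqrt(5999)/24935 - 32238405/1504*1/43834 = -sqrt(5999)/24935 - 32238405/65926336 = -32238405/65926336 - sqrt(5999)/24935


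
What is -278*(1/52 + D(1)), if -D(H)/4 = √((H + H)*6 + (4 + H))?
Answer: -139/26 + 1112*√17 ≈ 4579.5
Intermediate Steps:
D(H) = -4*√(4 + 13*H) (D(H) = -4*√((H + H)*6 + (4 + H)) = -4*√((2*H)*6 + (4 + H)) = -4*√(12*H + (4 + H)) = -4*√(4 + 13*H))
-278*(1/52 + D(1)) = -278*(1/52 - 4*√(4 + 13*1)) = -278*(1/52 - 4*√(4 + 13)) = -278*(1/52 - 4*√17) = -139/26 + 1112*√17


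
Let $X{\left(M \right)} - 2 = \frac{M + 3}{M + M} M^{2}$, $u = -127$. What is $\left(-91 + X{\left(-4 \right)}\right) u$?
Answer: $11049$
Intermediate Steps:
$X{\left(M \right)} = 2 + \frac{M \left(3 + M\right)}{2}$ ($X{\left(M \right)} = 2 + \frac{M + 3}{M + M} M^{2} = 2 + \frac{3 + M}{2 M} M^{2} = 2 + \frac{M \left(3 + M\right)}{2}$)
$\left(-91 + X{\left(-4 \right)}\right) u = \left(-91 + \left(2 + \frac{\left(-4\right)^{2}}{2} + \frac{3}{2} \left(-4\right)\right)\right) \left(-127\right) = \left(-91 + \left(2 + \frac{1}{2} \cdot 16 - 6\right)\right) \left(-127\right) = \left(-91 + \left(2 + 8 - 6\right)\right) \left(-127\right) = \left(-91 + 4\right) \left(-127\right) = \left(-87\right) \left(-127\right) = 11049$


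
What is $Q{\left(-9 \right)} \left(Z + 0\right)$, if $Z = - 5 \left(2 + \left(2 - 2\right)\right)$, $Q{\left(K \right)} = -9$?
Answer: $90$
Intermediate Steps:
$Z = -10$ ($Z = - 5 \left(2 + 0\right) = \left(-5\right) 2 = -10$)
$Q{\left(-9 \right)} \left(Z + 0\right) = - 9 \left(-10 + 0\right) = \left(-9\right) \left(-10\right) = 90$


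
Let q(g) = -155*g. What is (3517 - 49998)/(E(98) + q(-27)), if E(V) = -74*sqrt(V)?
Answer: -194522985/16977577 - 24077158*sqrt(2)/16977577 ≈ -13.463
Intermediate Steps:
(3517 - 49998)/(E(98) + q(-27)) = (3517 - 49998)/(-518*sqrt(2) - 155*(-27)) = -46481/(-518*sqrt(2) + 4185) = -46481/(4185 - 518*sqrt(2))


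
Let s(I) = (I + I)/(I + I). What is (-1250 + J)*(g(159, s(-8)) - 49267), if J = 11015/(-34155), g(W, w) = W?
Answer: 419429119924/6831 ≈ 6.1401e+7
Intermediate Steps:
s(I) = 1 (s(I) = (2*I)/((2*I)) = (2*I)*(1/(2*I)) = 1)
J = -2203/6831 (J = 11015*(-1/34155) = -2203/6831 ≈ -0.32250)
(-1250 + J)*(g(159, s(-8)) - 49267) = (-1250 - 2203/6831)*(159 - 49267) = -8540953/6831*(-49108) = 419429119924/6831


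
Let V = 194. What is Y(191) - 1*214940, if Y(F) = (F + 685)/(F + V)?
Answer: -82751024/385 ≈ -2.1494e+5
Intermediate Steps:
Y(F) = (685 + F)/(194 + F) (Y(F) = (F + 685)/(F + 194) = (685 + F)/(194 + F))
Y(191) - 1*214940 = (685 + 191)/(194 + 191) - 1*214940 = 876/385 - 214940 = -82751024/385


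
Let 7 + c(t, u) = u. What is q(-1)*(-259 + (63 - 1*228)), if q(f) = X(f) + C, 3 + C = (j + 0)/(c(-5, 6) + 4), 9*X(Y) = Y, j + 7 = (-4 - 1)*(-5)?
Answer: -11024/9 ≈ -1224.9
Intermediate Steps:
c(t, u) = -7 + u
j = 18 (j = -7 + (-4 - 1)*(-5) = -7 - 5*(-5) = -7 + 25 = 18)
X(Y) = Y/9
C = 3 (C = -3 + (18 + 0)/((-7 + 6) + 4) = -3 + 18/(-1 + 4) = -3 + 18/3 = -3 + 18*(1/3) = -3 + 6 = 3)
q(f) = 3 + f/9 (q(f) = f/9 + 3 = 3 + f/9)
q(-1)*(-259 + (63 - 1*228)) = (3 + (1/9)*(-1))*(-259 + (63 - 1*228)) = (3 - 1/9)*(-259 + (63 - 228)) = 26*(-259 - 165)/9 = (26/9)*(-424) = -11024/9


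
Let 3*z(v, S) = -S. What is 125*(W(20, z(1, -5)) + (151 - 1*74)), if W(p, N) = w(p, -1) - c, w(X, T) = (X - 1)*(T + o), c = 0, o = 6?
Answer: 21500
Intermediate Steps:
z(v, S) = -S/3 (z(v, S) = (-S)/3 = -S/3)
w(X, T) = (-1 + X)*(6 + T) (w(X, T) = (X - 1)*(T + 6) = (-1 + X)*(6 + T))
W(p, N) = -5 + 5*p (W(p, N) = (-6 - 1*(-1) + 6*p - p) - 1*0 = (-6 + 1 + 6*p - p) + 0 = (-5 + 5*p) + 0 = -5 + 5*p)
125*(W(20, z(1, -5)) + (151 - 1*74)) = 125*((-5 + 5*20) + (151 - 1*74)) = 125*((-5 + 100) + (151 - 74)) = 125*(95 + 77) = 125*172 = 21500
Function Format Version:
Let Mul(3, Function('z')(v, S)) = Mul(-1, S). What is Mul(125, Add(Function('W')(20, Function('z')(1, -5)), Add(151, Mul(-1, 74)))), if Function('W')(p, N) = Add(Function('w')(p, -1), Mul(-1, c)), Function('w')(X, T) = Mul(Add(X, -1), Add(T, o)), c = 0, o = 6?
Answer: 21500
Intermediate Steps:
Function('z')(v, S) = Mul(Rational(-1, 3), S) (Function('z')(v, S) = Mul(Rational(1, 3), Mul(-1, S)) = Mul(Rational(-1, 3), S))
Function('w')(X, T) = Mul(Add(-1, X), Add(6, T)) (Function('w')(X, T) = Mul(Add(X, -1), Add(T, 6)) = Mul(Add(-1, X), Add(6, T)))
Function('W')(p, N) = Add(-5, Mul(5, p)) (Function('W')(p, N) = Add(Add(-6, Mul(-1, -1), Mul(6, p), Mul(-1, p)), Mul(-1, 0)) = Add(Add(-6, 1, Mul(6, p), Mul(-1, p)), 0) = Add(Add(-5, Mul(5, p)), 0) = Add(-5, Mul(5, p)))
Mul(125, Add(Function('W')(20, Function('z')(1, -5)), Add(151, Mul(-1, 74)))) = Mul(125, Add(Add(-5, Mul(5, 20)), Add(151, Mul(-1, 74)))) = Mul(125, Add(Add(-5, 100), Add(151, -74))) = Mul(125, Add(95, 77)) = Mul(125, 172) = 21500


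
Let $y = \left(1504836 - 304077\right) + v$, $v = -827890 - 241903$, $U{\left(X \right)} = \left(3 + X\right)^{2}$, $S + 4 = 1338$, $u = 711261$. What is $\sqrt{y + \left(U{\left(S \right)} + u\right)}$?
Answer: $2 \sqrt{657449} \approx 1621.7$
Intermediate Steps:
$S = 1334$ ($S = -4 + 1338 = 1334$)
$v = -1069793$
$y = 130966$ ($y = \left(1504836 - 304077\right) - 1069793 = 1200759 - 1069793 = 130966$)
$\sqrt{y + \left(U{\left(S \right)} + u\right)} = \sqrt{130966 + \left(\left(3 + 1334\right)^{2} + 711261\right)} = \sqrt{130966 + \left(1337^{2} + 711261\right)} = \sqrt{130966 + \left(1787569 + 711261\right)} = \sqrt{130966 + 2498830} = \sqrt{2629796} = 2 \sqrt{657449}$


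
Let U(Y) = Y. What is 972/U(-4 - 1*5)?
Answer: -108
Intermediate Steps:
972/U(-4 - 1*5) = 972/(-4 - 1*5) = 972/(-4 - 5) = 972/(-9) = 972*(-⅑) = -108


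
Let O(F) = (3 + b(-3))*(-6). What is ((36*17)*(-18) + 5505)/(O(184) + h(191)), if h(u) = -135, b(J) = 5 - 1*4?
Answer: 1837/53 ≈ 34.660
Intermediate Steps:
b(J) = 1 (b(J) = 5 - 4 = 1)
O(F) = -24 (O(F) = (3 + 1)*(-6) = 4*(-6) = -24)
((36*17)*(-18) + 5505)/(O(184) + h(191)) = ((36*17)*(-18) + 5505)/(-24 - 135) = (612*(-18) + 5505)/(-159) = (-11016 + 5505)*(-1/159) = -5511*(-1/159) = 1837/53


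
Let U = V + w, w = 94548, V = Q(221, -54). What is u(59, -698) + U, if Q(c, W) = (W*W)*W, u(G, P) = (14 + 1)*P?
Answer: -73386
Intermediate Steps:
u(G, P) = 15*P
Q(c, W) = W³ (Q(c, W) = W²*W = W³)
V = -157464 (V = (-54)³ = -157464)
U = -62916 (U = -157464 + 94548 = -62916)
u(59, -698) + U = 15*(-698) - 62916 = -10470 - 62916 = -73386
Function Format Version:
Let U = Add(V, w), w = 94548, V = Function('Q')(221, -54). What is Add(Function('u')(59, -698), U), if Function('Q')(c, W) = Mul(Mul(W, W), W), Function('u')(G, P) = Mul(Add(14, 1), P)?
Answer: -73386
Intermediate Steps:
Function('u')(G, P) = Mul(15, P)
Function('Q')(c, W) = Pow(W, 3) (Function('Q')(c, W) = Mul(Pow(W, 2), W) = Pow(W, 3))
V = -157464 (V = Pow(-54, 3) = -157464)
U = -62916 (U = Add(-157464, 94548) = -62916)
Add(Function('u')(59, -698), U) = Add(Mul(15, -698), -62916) = Add(-10470, -62916) = -73386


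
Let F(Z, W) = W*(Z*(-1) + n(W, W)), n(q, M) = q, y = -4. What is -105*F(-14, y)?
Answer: 4200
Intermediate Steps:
F(Z, W) = W*(W - Z) (F(Z, W) = W*(Z*(-1) + W) = W*(-Z + W) = W*(W - Z))
-105*F(-14, y) = -(-420)*(-4 - 1*(-14)) = -(-420)*(-4 + 14) = -(-420)*10 = -105*(-40) = 4200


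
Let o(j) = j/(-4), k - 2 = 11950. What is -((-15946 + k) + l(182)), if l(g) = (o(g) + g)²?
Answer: -58553/4 ≈ -14638.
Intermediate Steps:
k = 11952 (k = 2 + 11950 = 11952)
o(j) = -j/4 (o(j) = j*(-¼) = -j/4)
l(g) = 9*g²/16 (l(g) = (-g/4 + g)² = (3*g/4)² = 9*g²/16)
-((-15946 + k) + l(182)) = -((-15946 + 11952) + (9/16)*182²) = -(-3994 + (9/16)*33124) = -(-3994 + 74529/4) = -1*58553/4 = -58553/4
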